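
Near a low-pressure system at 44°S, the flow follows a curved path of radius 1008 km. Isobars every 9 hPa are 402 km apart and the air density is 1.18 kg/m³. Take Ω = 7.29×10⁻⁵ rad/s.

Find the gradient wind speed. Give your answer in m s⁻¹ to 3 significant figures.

Coriolis parameter at 44°S:
f = 2Ω sin φ = 2 × 7.29×10⁻⁵ × sin 44° = 1.01×10⁻⁴ s⁻¹
Pressure gradient: |∂P/∂n| = 900 Pa / 402000 m = 2.24×10⁻³ Pa/m
Geostrophic speed: V_g = |∂P/∂n|/(fρ) = 2.24×10⁻³/(1.01×10⁻⁴ × 1.18) = 18.7 m/s
Around a low, centrifugal force acts outward with Coriolis, so pressure-gradient force balances both:
(1/ρ)|∂P/∂n| = fV + V²/R  →  V² + fR·V − fR·V_g = 0
With fR = 1.01×10⁻⁴ × 1008×10³ m = 102 m/s:
V = [−fR + √((fR)² + 4 fR V_g)]/2 = [−102 + √(102² + 4×102×18.7)]/2 = 16.2 m/s
Subgeostrophic (V < V_g = 18.7 m/s), as expected around a low.

16.2 m s⁻¹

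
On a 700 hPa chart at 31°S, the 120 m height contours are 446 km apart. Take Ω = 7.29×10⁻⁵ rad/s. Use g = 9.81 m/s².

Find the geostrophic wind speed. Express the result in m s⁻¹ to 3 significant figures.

35.1 m s⁻¹

Coriolis parameter at 31°S:
f = 2Ω sin φ = 2 × 7.29×10⁻⁵ × sin 31° = 7.51×10⁻⁵ s⁻¹
Height gradient: |∂Z/∂n| = 120 m / 446000 m = 2.69×10⁻⁴
On a pressure surface, geostrophic balance gives V_g = (g/f)|∂Z/∂n|:
V_g = 9.81 × 2.69×10⁻⁴ / 7.51×10⁻⁵ = 35.1 m/s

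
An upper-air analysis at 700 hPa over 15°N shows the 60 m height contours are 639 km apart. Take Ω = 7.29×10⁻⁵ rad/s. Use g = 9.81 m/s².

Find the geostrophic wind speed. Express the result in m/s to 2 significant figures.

Coriolis parameter at 15°N:
f = 2Ω sin φ = 2 × 7.29×10⁻⁵ × sin 15° = 3.77×10⁻⁵ s⁻¹
Height gradient: |∂Z/∂n| = 60 m / 639000 m = 9.39×10⁻⁵
On a pressure surface, geostrophic balance gives V_g = (g/f)|∂Z/∂n|:
V_g = 9.81 × 9.39×10⁻⁵ / 3.77×10⁻⁵ = 24.4 m/s

24 m/s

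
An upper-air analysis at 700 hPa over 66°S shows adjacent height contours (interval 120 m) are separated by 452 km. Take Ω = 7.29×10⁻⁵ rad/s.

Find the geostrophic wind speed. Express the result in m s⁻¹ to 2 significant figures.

Coriolis parameter at 66°S:
f = 2Ω sin φ = 2 × 7.29×10⁻⁵ × sin 66° = 1.33×10⁻⁴ s⁻¹
Height gradient: |∂Z/∂n| = 120 m / 452000 m = 2.65×10⁻⁴
On a pressure surface, geostrophic balance gives V_g = (g/f)|∂Z/∂n|:
V_g = 9.81 × 2.65×10⁻⁴ / 1.33×10⁻⁴ = 19.6 m/s

20 m s⁻¹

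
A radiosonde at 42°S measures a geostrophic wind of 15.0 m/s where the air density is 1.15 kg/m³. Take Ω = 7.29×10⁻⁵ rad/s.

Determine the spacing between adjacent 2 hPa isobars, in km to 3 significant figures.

119 km

Coriolis parameter at 42°S:
f = 2Ω sin φ = 2 × 7.29×10⁻⁵ × sin 42° = 9.76×10⁻⁵ s⁻¹
Geostrophic balance rearranged: |∂P/∂n| = f ρ V_g
|∂P/∂n| = 9.76×10⁻⁵ × 1.15 × 15.0 = 1.68×10⁻³ Pa/m
Isobar spacing: Δn = ΔP/|∂P/∂n| = 200 Pa / 1.68×10⁻³ Pa/m = 118843 m ≈ 119 km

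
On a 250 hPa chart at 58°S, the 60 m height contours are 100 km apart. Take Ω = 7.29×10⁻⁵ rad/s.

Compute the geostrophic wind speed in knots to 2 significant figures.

93 knots

Coriolis parameter at 58°S:
f = 2Ω sin φ = 2 × 7.29×10⁻⁵ × sin 58° = 1.24×10⁻⁴ s⁻¹
Height gradient: |∂Z/∂n| = 60 m / 100000 m = 6.00×10⁻⁴
On a pressure surface, geostrophic balance gives V_g = (g/f)|∂Z/∂n|:
V_g = 9.81 × 6.00×10⁻⁴ / 1.24×10⁻⁴ = 47.6 m/s
Converting: 47.6 m/s × 1.944 = 93 knots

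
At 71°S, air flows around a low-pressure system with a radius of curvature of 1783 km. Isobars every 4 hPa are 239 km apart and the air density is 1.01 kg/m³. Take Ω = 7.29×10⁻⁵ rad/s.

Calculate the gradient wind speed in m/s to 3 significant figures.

11.5 m/s

Coriolis parameter at 71°S:
f = 2Ω sin φ = 2 × 7.29×10⁻⁵ × sin 71° = 1.38×10⁻⁴ s⁻¹
Pressure gradient: |∂P/∂n| = 400 Pa / 239000 m = 1.67×10⁻³ Pa/m
Geostrophic speed: V_g = |∂P/∂n|/(fρ) = 1.67×10⁻³/(1.38×10⁻⁴ × 1.01) = 12.0 m/s
Around a low, centrifugal force acts outward with Coriolis, so pressure-gradient force balances both:
(1/ρ)|∂P/∂n| = fV + V²/R  →  V² + fR·V − fR·V_g = 0
With fR = 1.38×10⁻⁴ × 1783×10³ m = 246 m/s:
V = [−fR + √((fR)² + 4 fR V_g)]/2 = [−246 + √(246² + 4×246×12)]/2 = 11.5 m/s
Subgeostrophic (V < V_g = 12 m/s), as expected around a low.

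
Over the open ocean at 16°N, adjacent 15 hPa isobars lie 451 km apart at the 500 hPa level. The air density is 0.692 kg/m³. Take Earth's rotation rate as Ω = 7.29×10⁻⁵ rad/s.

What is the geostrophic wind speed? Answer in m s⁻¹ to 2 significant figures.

120 m s⁻¹

Coriolis parameter at 16°N:
f = 2Ω sin φ = 2 × 7.29×10⁻⁵ × sin 16° = 4.02×10⁻⁵ s⁻¹
Pressure gradient: |∂P/∂n| = 1500 Pa / 451000 m = 3.33×10⁻³ Pa/m
Geostrophic balance (pressure-gradient force = Coriolis force):
V_g = (1/(fρ)) |∂P/∂n| = 3.33×10⁻³ / (4.02×10⁻⁵ × 0.692) = 120 m/s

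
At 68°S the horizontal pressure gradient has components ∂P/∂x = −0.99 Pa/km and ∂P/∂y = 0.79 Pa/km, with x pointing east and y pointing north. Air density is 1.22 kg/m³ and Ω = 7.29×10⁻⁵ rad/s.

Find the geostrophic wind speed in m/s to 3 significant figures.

7.68 m/s

Coriolis parameter at 68°S:
f = 2Ω sin φ = 2 × 7.29×10⁻⁵ × sin 68° = 1.35×10⁻⁴ s⁻¹
In the Southern Hemisphere f is negative: f = −1.35×10⁻⁴ s⁻¹.
Component geostrophic relations (x east, y north):
u_g = −(1/(fρ)) ∂P/∂y,  v_g = (1/(fρ)) ∂P/∂x
u_g = −(0.79×10⁻³)/(−1.35×10⁻⁴ × 1.22) = 4.79 m/s;  v_g = (−0.99×10⁻³)/(−1.35×10⁻⁴ × 1.22) = 6.00 m/s
|V_g| = √(u_g² + v_g²) = 7.68 m/s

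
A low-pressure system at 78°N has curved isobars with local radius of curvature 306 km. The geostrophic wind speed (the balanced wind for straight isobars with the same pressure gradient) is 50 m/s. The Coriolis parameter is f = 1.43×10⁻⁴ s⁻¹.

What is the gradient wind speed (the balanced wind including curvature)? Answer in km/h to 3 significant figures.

Around a low, centrifugal force acts outward with Coriolis, so pressure-gradient force balances both:
(1/ρ)|∂P/∂n| = fV + V²/R  →  V² + fR·V − fR·V_g = 0
With fR = 1.43×10⁻⁴ × 306×10³ m = 43.8 m/s:
V = [−fR + √((fR)² + 4 fR V_g)]/2 = [−43.8 + √(43.8² + 4×43.8×50)]/2 = 29.8 m/s
Subgeostrophic (V < V_g = 50 m/s), as expected around a low.
Converting: 29.8 m/s × 3.6 = 107 km/h

107 km/h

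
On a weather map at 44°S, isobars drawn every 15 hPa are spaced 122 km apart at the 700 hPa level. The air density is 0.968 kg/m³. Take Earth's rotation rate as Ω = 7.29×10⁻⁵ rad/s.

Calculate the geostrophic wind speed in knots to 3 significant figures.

Coriolis parameter at 44°S:
f = 2Ω sin φ = 2 × 7.29×10⁻⁵ × sin 44° = 1.01×10⁻⁴ s⁻¹
Pressure gradient: |∂P/∂n| = 1500 Pa / 122000 m = 1.23×10⁻² Pa/m
Geostrophic balance (pressure-gradient force = Coriolis force):
V_g = (1/(fρ)) |∂P/∂n| = 1.23×10⁻² / (1.01×10⁻⁴ × 0.968) = 125 m/s
Converting: 125 m/s × 1.944 = 244 knots

244 knots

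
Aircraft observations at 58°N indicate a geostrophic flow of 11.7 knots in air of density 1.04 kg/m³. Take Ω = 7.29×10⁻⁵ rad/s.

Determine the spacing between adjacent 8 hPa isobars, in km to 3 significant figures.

1030 km

Coriolis parameter at 58°N:
f = 2Ω sin φ = 2 × 7.29×10⁻⁵ × sin 58° = 1.24×10⁻⁴ s⁻¹
Wind speed in SI: 11.7 knots = 6.02 m/s
Geostrophic balance rearranged: |∂P/∂n| = f ρ V_g
|∂P/∂n| = 1.24×10⁻⁴ × 1.04 × 6.02 = 7.74×10⁻⁴ Pa/m
Isobar spacing: Δn = ΔP/|∂P/∂n| = 800 Pa / 7.74×10⁻⁴ Pa/m = 1033605 m ≈ 1030 km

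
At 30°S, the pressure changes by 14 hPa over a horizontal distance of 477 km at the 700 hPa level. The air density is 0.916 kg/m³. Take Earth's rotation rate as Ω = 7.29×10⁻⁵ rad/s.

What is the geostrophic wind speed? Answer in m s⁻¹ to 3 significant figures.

44.0 m s⁻¹

Coriolis parameter at 30°S:
f = 2Ω sin φ = 2 × 7.29×10⁻⁵ × sin 30° = 7.29×10⁻⁵ s⁻¹
Pressure gradient: |∂P/∂n| = 1400 Pa / 477000 m = 2.94×10⁻³ Pa/m
Geostrophic balance (pressure-gradient force = Coriolis force):
V_g = (1/(fρ)) |∂P/∂n| = 2.94×10⁻³ / (7.29×10⁻⁵ × 0.916) = 44.0 m/s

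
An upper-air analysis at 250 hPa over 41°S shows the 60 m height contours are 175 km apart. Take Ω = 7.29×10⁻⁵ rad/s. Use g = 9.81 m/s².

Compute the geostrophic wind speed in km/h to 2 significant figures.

Coriolis parameter at 41°S:
f = 2Ω sin φ = 2 × 7.29×10⁻⁵ × sin 41° = 9.57×10⁻⁵ s⁻¹
Height gradient: |∂Z/∂n| = 60 m / 175000 m = 3.43×10⁻⁴
On a pressure surface, geostrophic balance gives V_g = (g/f)|∂Z/∂n|:
V_g = 9.81 × 3.43×10⁻⁴ / 9.57×10⁻⁵ = 35.2 m/s
Converting: 35.2 m/s × 3.6 = 130 km/h

130 km/h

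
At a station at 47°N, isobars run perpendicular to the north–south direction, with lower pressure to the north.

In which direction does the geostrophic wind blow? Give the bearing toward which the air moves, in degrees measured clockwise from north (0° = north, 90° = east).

090°

The pressure-gradient force points toward the north (bearing 000°).
Geostrophic balance: in the Northern Hemisphere the Coriolis force deflects motion to the right, so the geostrophic wind blows 90° to the right of the pressure-gradient force (low pressure on the left).
Rotating 000° by 90° clockwise gives 090° — the wind blows toward the east.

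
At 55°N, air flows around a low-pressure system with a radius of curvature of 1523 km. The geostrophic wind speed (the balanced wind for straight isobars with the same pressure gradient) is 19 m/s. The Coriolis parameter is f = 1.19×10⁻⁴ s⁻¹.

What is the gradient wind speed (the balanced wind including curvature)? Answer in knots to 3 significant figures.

33.7 knots

Around a low, centrifugal force acts outward with Coriolis, so pressure-gradient force balances both:
(1/ρ)|∂P/∂n| = fV + V²/R  →  V² + fR·V − fR·V_g = 0
With fR = 1.19×10⁻⁴ × 1523×10³ m = 181 m/s:
V = [−fR + √((fR)² + 4 fR V_g)]/2 = [−181 + √(181² + 4×181×19)]/2 = 17.3 m/s
Subgeostrophic (V < V_g = 19 m/s), as expected around a low.
Converting: 17.3 m/s × 1.944 = 33.7 knots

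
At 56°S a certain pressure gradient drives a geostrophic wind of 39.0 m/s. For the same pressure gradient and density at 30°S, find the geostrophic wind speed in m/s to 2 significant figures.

65 m/s

With the same pressure gradient and density, V_g ∝ 1/f ∝ 1/sin φ.
V₂ = V₁ · sin φ₁ / sin φ₂ = 39.0 × sin 56° / sin 30°
V₂ = 39.0 × 0.8290/0.5000 = 65 m/s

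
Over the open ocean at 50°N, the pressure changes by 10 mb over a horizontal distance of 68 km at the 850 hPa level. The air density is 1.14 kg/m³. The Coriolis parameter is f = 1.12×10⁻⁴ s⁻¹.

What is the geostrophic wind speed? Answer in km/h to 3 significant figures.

Pressure gradient: |∂P/∂n| = 1000 Pa / 68000 m = 1.47×10⁻² Pa/m
Geostrophic balance (pressure-gradient force = Coriolis force):
V_g = (1/(fρ)) |∂P/∂n| = 1.47×10⁻² / (1.12×10⁻⁴ × 1.14) = 115 m/s
Converting: 115 m/s × 3.6 = 415 km/h

415 km/h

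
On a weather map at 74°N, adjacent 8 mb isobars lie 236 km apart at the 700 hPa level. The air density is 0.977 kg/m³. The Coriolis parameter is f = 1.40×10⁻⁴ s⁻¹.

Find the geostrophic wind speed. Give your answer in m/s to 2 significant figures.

Pressure gradient: |∂P/∂n| = 800 Pa / 236000 m = 3.39×10⁻³ Pa/m
Geostrophic balance (pressure-gradient force = Coriolis force):
V_g = (1/(fρ)) |∂P/∂n| = 3.39×10⁻³ / (1.40×10⁻⁴ × 0.977) = 24.8 m/s

25 m/s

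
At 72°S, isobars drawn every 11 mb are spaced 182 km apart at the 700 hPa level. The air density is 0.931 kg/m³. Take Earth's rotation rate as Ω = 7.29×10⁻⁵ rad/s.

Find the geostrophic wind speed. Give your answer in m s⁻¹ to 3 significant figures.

Coriolis parameter at 72°S:
f = 2Ω sin φ = 2 × 7.29×10⁻⁵ × sin 72° = 1.39×10⁻⁴ s⁻¹
Pressure gradient: |∂P/∂n| = 1100 Pa / 182000 m = 6.04×10⁻³ Pa/m
Geostrophic balance (pressure-gradient force = Coriolis force):
V_g = (1/(fρ)) |∂P/∂n| = 6.04×10⁻³ / (1.39×10⁻⁴ × 0.931) = 46.8 m/s

46.8 m s⁻¹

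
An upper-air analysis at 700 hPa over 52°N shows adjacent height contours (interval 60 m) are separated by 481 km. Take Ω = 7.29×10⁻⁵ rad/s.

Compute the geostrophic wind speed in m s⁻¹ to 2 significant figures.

11 m s⁻¹

Coriolis parameter at 52°N:
f = 2Ω sin φ = 2 × 7.29×10⁻⁵ × sin 52° = 1.15×10⁻⁴ s⁻¹
Height gradient: |∂Z/∂n| = 60 m / 481000 m = 1.25×10⁻⁴
On a pressure surface, geostrophic balance gives V_g = (g/f)|∂Z/∂n|:
V_g = 9.81 × 1.25×10⁻⁴ / 1.15×10⁻⁴ = 10.7 m/s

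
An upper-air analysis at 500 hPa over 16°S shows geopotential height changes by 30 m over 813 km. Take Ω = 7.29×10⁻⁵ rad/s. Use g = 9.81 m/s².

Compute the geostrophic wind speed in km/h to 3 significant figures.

32.4 km/h

Coriolis parameter at 16°S:
f = 2Ω sin φ = 2 × 7.29×10⁻⁵ × sin 16° = 4.02×10⁻⁵ s⁻¹
Height gradient: |∂Z/∂n| = 30 m / 813000 m = 3.69×10⁻⁵
On a pressure surface, geostrophic balance gives V_g = (g/f)|∂Z/∂n|:
V_g = 9.81 × 3.69×10⁻⁵ / 4.02×10⁻⁵ = 9.01 m/s
Converting: 9.01 m/s × 3.6 = 32.4 km/h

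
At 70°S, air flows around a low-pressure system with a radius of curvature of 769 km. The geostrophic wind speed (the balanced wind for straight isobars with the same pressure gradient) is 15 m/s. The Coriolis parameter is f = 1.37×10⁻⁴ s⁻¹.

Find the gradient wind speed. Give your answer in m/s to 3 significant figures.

13.3 m/s

Around a low, centrifugal force acts outward with Coriolis, so pressure-gradient force balances both:
(1/ρ)|∂P/∂n| = fV + V²/R  →  V² + fR·V − fR·V_g = 0
With fR = 1.37×10⁻⁴ × 769×10³ m = 105 m/s:
V = [−fR + √((fR)² + 4 fR V_g)]/2 = [−105 + √(105² + 4×105×15)]/2 = 13.3 m/s
Subgeostrophic (V < V_g = 15 m/s), as expected around a low.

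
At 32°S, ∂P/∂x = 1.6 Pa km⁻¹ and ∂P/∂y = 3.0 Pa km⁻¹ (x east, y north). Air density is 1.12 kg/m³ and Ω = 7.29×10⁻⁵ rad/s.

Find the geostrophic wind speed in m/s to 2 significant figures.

39 m/s

Coriolis parameter at 32°S:
f = 2Ω sin φ = 2 × 7.29×10⁻⁵ × sin 32° = 7.73×10⁻⁵ s⁻¹
In the Southern Hemisphere f is negative: f = −7.73×10⁻⁵ s⁻¹.
Component geostrophic relations (x east, y north):
u_g = −(1/(fρ)) ∂P/∂y,  v_g = (1/(fρ)) ∂P/∂x
u_g = −(3.0×10⁻³)/(−7.73×10⁻⁵ × 1.12) = 34.7 m/s;  v_g = (1.6×10⁻³)/(−7.73×10⁻⁵ × 1.12) = −18.5 m/s
|V_g| = √(u_g² + v_g²) = 39.3 m/s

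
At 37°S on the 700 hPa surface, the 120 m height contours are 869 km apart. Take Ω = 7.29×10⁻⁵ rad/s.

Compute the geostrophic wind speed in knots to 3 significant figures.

Coriolis parameter at 37°S:
f = 2Ω sin φ = 2 × 7.29×10⁻⁵ × sin 37° = 8.77×10⁻⁵ s⁻¹
Height gradient: |∂Z/∂n| = 120 m / 869000 m = 1.38×10⁻⁴
On a pressure surface, geostrophic balance gives V_g = (g/f)|∂Z/∂n|:
V_g = 9.81 × 1.38×10⁻⁴ / 8.77×10⁻⁵ = 15.4 m/s
Converting: 15.4 m/s × 1.944 = 30.0 knots

30.0 knots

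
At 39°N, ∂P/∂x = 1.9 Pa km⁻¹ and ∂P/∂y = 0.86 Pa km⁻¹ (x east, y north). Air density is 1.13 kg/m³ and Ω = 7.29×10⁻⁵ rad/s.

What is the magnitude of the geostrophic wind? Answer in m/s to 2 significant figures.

20 m/s

Coriolis parameter at 39°N:
f = 2Ω sin φ = 2 × 7.29×10⁻⁵ × sin 39° = 9.18×10⁻⁵ s⁻¹
Component geostrophic relations (x east, y north):
u_g = −(1/(fρ)) ∂P/∂y,  v_g = (1/(fρ)) ∂P/∂x
u_g = −(0.86×10⁻³)/(9.18×10⁻⁵ × 1.13) = −8.29 m/s;  v_g = (1.9×10⁻³)/(9.18×10⁻⁵ × 1.13) = 18.3 m/s
|V_g| = √(u_g² + v_g²) = 20.1 m/s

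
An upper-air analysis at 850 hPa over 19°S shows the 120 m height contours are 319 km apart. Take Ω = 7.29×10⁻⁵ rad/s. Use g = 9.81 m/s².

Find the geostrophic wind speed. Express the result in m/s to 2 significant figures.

Coriolis parameter at 19°S:
f = 2Ω sin φ = 2 × 7.29×10⁻⁵ × sin 19° = 4.75×10⁻⁵ s⁻¹
Height gradient: |∂Z/∂n| = 120 m / 319000 m = 3.76×10⁻⁴
On a pressure surface, geostrophic balance gives V_g = (g/f)|∂Z/∂n|:
V_g = 9.81 × 3.76×10⁻⁴ / 4.75×10⁻⁵ = 77.7 m/s

78 m/s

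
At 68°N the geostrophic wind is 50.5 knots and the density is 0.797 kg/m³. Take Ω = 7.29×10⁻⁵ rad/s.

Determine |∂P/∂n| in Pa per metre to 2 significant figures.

2.8×10⁻³ Pa/m

Coriolis parameter at 68°N:
f = 2Ω sin φ = 2 × 7.29×10⁻⁵ × sin 68° = 1.35×10⁻⁴ s⁻¹
Wind speed in SI: 50.5 knots = 26.0 m/s
Geostrophic balance rearranged: |∂P/∂n| = f ρ V_g
|∂P/∂n| = 1.35×10⁻⁴ × 0.797 × 26.0 = 2.80×10⁻³ Pa/m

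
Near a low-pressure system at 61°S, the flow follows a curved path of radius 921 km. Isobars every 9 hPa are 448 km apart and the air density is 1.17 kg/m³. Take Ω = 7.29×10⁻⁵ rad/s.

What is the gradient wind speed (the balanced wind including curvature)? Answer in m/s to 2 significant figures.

Coriolis parameter at 61°S:
f = 2Ω sin φ = 2 × 7.29×10⁻⁵ × sin 61° = 1.28×10⁻⁴ s⁻¹
Pressure gradient: |∂P/∂n| = 900 Pa / 448000 m = 2.01×10⁻³ Pa/m
Geostrophic speed: V_g = |∂P/∂n|/(fρ) = 2.01×10⁻³/(1.28×10⁻⁴ × 1.17) = 13.5 m/s
Around a low, centrifugal force acts outward with Coriolis, so pressure-gradient force balances both:
(1/ρ)|∂P/∂n| = fV + V²/R  →  V² + fR·V − fR·V_g = 0
With fR = 1.28×10⁻⁴ × 921×10³ m = 117 m/s:
V = [−fR + √((fR)² + 4 fR V_g)]/2 = [−117 + √(117² + 4×117×13.5)]/2 = 12.2 m/s
Subgeostrophic (V < V_g = 13.5 m/s), as expected around a low.

12 m/s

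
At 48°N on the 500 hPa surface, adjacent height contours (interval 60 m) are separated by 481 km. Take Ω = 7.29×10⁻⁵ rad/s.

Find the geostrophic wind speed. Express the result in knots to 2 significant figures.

22 knots

Coriolis parameter at 48°N:
f = 2Ω sin φ = 2 × 7.29×10⁻⁵ × sin 48° = 1.08×10⁻⁴ s⁻¹
Height gradient: |∂Z/∂n| = 60 m / 481000 m = 1.25×10⁻⁴
On a pressure surface, geostrophic balance gives V_g = (g/f)|∂Z/∂n|:
V_g = 9.81 × 1.25×10⁻⁴ / 1.08×10⁻⁴ = 11.3 m/s
Converting: 11.3 m/s × 1.944 = 22 knots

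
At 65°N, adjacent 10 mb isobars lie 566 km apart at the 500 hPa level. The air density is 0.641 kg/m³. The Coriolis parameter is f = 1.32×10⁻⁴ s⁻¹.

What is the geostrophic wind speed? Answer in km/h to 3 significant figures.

Pressure gradient: |∂P/∂n| = 1000 Pa / 566000 m = 1.77×10⁻³ Pa/m
Geostrophic balance (pressure-gradient force = Coriolis force):
V_g = (1/(fρ)) |∂P/∂n| = 1.77×10⁻³ / (1.32×10⁻⁴ × 0.641) = 20.9 m/s
Converting: 20.9 m/s × 3.6 = 75.2 km/h

75.2 km/h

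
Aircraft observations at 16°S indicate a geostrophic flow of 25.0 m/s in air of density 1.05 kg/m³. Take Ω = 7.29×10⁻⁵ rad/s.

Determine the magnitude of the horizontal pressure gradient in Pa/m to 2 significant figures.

1.1×10⁻³ Pa/m

Coriolis parameter at 16°S:
f = 2Ω sin φ = 2 × 7.29×10⁻⁵ × sin 16° = 4.02×10⁻⁵ s⁻¹
Geostrophic balance rearranged: |∂P/∂n| = f ρ V_g
|∂P/∂n| = 4.02×10⁻⁵ × 1.05 × 25.0 = 1.05×10⁻³ Pa/m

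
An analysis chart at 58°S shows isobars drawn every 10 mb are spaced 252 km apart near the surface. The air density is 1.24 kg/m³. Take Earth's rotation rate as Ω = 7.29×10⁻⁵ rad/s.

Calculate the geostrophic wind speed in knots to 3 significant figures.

Coriolis parameter at 58°S:
f = 2Ω sin φ = 2 × 7.29×10⁻⁵ × sin 58° = 1.24×10⁻⁴ s⁻¹
Pressure gradient: |∂P/∂n| = 1000 Pa / 252000 m = 3.97×10⁻³ Pa/m
Geostrophic balance (pressure-gradient force = Coriolis force):
V_g = (1/(fρ)) |∂P/∂n| = 3.97×10⁻³ / (1.24×10⁻⁴ × 1.24) = 25.9 m/s
Converting: 25.9 m/s × 1.944 = 50.3 knots

50.3 knots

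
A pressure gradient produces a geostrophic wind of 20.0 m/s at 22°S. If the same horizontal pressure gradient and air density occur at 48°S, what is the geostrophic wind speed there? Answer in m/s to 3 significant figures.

10.1 m/s

With the same pressure gradient and density, V_g ∝ 1/f ∝ 1/sin φ.
V₂ = V₁ · sin φ₁ / sin φ₂ = 20.0 × sin 22° / sin 48°
V₂ = 20.0 × 0.3746/0.7431 = 10.1 m/s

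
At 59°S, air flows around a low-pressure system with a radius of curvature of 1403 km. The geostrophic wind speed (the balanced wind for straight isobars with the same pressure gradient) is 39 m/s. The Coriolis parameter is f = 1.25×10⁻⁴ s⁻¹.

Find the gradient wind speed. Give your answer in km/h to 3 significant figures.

Around a low, centrifugal force acts outward with Coriolis, so pressure-gradient force balances both:
(1/ρ)|∂P/∂n| = fV + V²/R  →  V² + fR·V − fR·V_g = 0
With fR = 1.25×10⁻⁴ × 1403×10³ m = 175 m/s:
V = [−fR + √((fR)² + 4 fR V_g)]/2 = [−175 + √(175² + 4×175×39)]/2 = 32.8 m/s
Subgeostrophic (V < V_g = 39 m/s), as expected around a low.
Converting: 32.8 m/s × 3.6 = 118 km/h

118 km/h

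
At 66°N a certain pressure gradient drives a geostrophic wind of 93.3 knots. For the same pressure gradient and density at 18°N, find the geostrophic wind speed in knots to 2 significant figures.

280 knots

With the same pressure gradient and density, V_g ∝ 1/f ∝ 1/sin φ.
V₂ = V₁ · sin φ₁ / sin φ₂ = 93.3 × sin 66° / sin 18°
V₂ = 93.3 × 0.9135/0.3090 = 280 knots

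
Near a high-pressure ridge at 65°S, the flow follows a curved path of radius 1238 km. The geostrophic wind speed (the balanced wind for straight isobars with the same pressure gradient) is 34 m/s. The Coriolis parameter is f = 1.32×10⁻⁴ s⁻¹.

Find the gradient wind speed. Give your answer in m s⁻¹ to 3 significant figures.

48.2 m s⁻¹

Around a high, pressure-gradient force acts outward with centrifugal, so Coriolis balances both:
fV = (1/ρ)|∂P/∂n| + V²/R  →  V² − fR·V + fR·V_g = 0
With fR = 1.32×10⁻⁴ × 1238×10³ m = 163 m/s:
V = [fR − √((fR)² − 4 fR V_g)]/2 = [163 − √(163² − 4×163×34)]/2 = 48.2 m/s
Supergeostrophic (V > V_g = 34 m/s), as expected around a high.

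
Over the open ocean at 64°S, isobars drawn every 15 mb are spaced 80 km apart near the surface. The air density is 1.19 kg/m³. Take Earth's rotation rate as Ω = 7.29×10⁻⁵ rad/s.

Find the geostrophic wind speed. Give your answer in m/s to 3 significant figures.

Coriolis parameter at 64°S:
f = 2Ω sin φ = 2 × 7.29×10⁻⁵ × sin 64° = 1.31×10⁻⁴ s⁻¹
Pressure gradient: |∂P/∂n| = 1500 Pa / 80000 m = 1.88×10⁻² Pa/m
Geostrophic balance (pressure-gradient force = Coriolis force):
V_g = (1/(fρ)) |∂P/∂n| = 1.88×10⁻² / (1.31×10⁻⁴ × 1.19) = 120 m/s

120 m/s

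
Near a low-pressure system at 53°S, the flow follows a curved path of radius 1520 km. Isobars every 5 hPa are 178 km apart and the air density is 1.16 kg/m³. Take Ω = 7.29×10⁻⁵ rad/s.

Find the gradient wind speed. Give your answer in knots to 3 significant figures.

Coriolis parameter at 53°S:
f = 2Ω sin φ = 2 × 7.29×10⁻⁵ × sin 53° = 1.16×10⁻⁴ s⁻¹
Pressure gradient: |∂P/∂n| = 500 Pa / 178000 m = 2.81×10⁻³ Pa/m
Geostrophic speed: V_g = |∂P/∂n|/(fρ) = 2.81×10⁻³/(1.16×10⁻⁴ × 1.16) = 20.8 m/s
Around a low, centrifugal force acts outward with Coriolis, so pressure-gradient force balances both:
(1/ρ)|∂P/∂n| = fV + V²/R  →  V² + fR·V − fR·V_g = 0
With fR = 1.16×10⁻⁴ × 1520×10³ m = 177 m/s:
V = [−fR + √((fR)² + 4 fR V_g)]/2 = [−177 + √(177² + 4×177×20.8)]/2 = 18.8 m/s
Subgeostrophic (V < V_g = 20.8 m/s), as expected around a low.
Converting: 18.8 m/s × 1.944 = 36.5 knots

36.5 knots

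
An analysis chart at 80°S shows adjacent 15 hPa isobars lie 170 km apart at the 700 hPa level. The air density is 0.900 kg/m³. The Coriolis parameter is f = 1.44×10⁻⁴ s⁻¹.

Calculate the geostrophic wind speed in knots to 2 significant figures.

Pressure gradient: |∂P/∂n| = 1500 Pa / 170000 m = 8.82×10⁻³ Pa/m
Geostrophic balance (pressure-gradient force = Coriolis force):
V_g = (1/(fρ)) |∂P/∂n| = 8.82×10⁻³ / (1.44×10⁻⁴ × 0.900) = 68.1 m/s
Converting: 68.1 m/s × 1.944 = 130 knots

130 knots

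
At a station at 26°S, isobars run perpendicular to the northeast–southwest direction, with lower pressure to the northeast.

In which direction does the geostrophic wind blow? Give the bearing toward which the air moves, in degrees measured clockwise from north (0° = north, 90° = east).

315°

The pressure-gradient force points toward the northeast (bearing 045°).
Geostrophic balance: in the Southern Hemisphere the Coriolis force deflects motion to the left, so the geostrophic wind blows 90° to the left of the pressure-gradient force (low pressure on the right).
Rotating 045° by 90° counterclockwise gives 315° — the wind blows toward the northwest.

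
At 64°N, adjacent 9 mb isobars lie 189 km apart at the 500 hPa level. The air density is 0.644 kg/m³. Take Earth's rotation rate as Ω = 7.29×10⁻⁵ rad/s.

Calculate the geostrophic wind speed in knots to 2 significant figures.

Coriolis parameter at 64°N:
f = 2Ω sin φ = 2 × 7.29×10⁻⁵ × sin 64° = 1.31×10⁻⁴ s⁻¹
Pressure gradient: |∂P/∂n| = 900 Pa / 189000 m = 4.76×10⁻³ Pa/m
Geostrophic balance (pressure-gradient force = Coriolis force):
V_g = (1/(fρ)) |∂P/∂n| = 4.76×10⁻³ / (1.31×10⁻⁴ × 0.644) = 56.4 m/s
Converting: 56.4 m/s × 1.944 = 110 knots

110 knots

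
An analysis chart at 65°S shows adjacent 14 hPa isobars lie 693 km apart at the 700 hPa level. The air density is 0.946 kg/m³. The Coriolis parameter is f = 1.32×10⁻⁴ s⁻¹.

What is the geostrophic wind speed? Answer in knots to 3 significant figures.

Pressure gradient: |∂P/∂n| = 1400 Pa / 693000 m = 2.02×10⁻³ Pa/m
Geostrophic balance (pressure-gradient force = Coriolis force):
V_g = (1/(fρ)) |∂P/∂n| = 2.02×10⁻³ / (1.32×10⁻⁴ × 0.946) = 16.2 m/s
Converting: 16.2 m/s × 1.944 = 31.4 knots

31.4 knots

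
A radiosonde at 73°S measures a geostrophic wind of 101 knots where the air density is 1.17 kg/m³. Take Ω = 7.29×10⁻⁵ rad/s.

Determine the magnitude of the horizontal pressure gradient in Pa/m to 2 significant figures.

8.5×10⁻³ Pa/m

Coriolis parameter at 73°S:
f = 2Ω sin φ = 2 × 7.29×10⁻⁵ × sin 73° = 1.39×10⁻⁴ s⁻¹
Wind speed in SI: 101 knots = 52.0 m/s
Geostrophic balance rearranged: |∂P/∂n| = f ρ V_g
|∂P/∂n| = 1.39×10⁻⁴ × 1.17 × 52.0 = 8.48×10⁻³ Pa/m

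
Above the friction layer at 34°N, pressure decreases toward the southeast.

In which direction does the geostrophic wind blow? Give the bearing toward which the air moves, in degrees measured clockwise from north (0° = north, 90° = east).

225°

The pressure-gradient force points toward the southeast (bearing 135°).
Geostrophic balance: in the Northern Hemisphere the Coriolis force deflects motion to the right, so the geostrophic wind blows 90° to the right of the pressure-gradient force (low pressure on the left).
Rotating 135° by 90° clockwise gives 225° — the wind blows toward the southwest.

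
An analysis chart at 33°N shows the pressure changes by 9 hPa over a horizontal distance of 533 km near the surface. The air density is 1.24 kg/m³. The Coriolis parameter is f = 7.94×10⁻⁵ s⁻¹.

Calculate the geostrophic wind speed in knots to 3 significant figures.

Pressure gradient: |∂P/∂n| = 900 Pa / 533000 m = 1.69×10⁻³ Pa/m
Geostrophic balance (pressure-gradient force = Coriolis force):
V_g = (1/(fρ)) |∂P/∂n| = 1.69×10⁻³ / (7.94×10⁻⁵ × 1.24) = 17.2 m/s
Converting: 17.2 m/s × 1.944 = 33.3 knots

33.3 knots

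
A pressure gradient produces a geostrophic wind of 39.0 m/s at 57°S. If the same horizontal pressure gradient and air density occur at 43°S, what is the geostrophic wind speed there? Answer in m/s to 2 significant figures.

48 m/s

With the same pressure gradient and density, V_g ∝ 1/f ∝ 1/sin φ.
V₂ = V₁ · sin φ₁ / sin φ₂ = 39.0 × sin 57° / sin 43°
V₂ = 39.0 × 0.8387/0.6820 = 48 m/s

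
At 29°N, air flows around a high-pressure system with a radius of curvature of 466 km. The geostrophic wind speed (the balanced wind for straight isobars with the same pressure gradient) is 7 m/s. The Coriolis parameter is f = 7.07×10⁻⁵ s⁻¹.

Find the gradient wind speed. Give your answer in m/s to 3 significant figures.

10.1 m/s

Around a high, pressure-gradient force acts outward with centrifugal, so Coriolis balances both:
fV = (1/ρ)|∂P/∂n| + V²/R  →  V² − fR·V + fR·V_g = 0
With fR = 7.07×10⁻⁵ × 466×10³ m = 32.9 m/s:
V = [fR − √((fR)² − 4 fR V_g)]/2 = [32.9 − √(32.9² − 4×32.9×7)]/2 = 10.1 m/s
Supergeostrophic (V > V_g = 7 m/s), as expected around a high.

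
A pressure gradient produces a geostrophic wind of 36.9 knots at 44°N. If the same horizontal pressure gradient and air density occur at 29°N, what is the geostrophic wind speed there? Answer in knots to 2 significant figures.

53 knots

With the same pressure gradient and density, V_g ∝ 1/f ∝ 1/sin φ.
V₂ = V₁ · sin φ₁ / sin φ₂ = 36.9 × sin 44° / sin 29°
V₂ = 36.9 × 0.6947/0.4848 = 53 knots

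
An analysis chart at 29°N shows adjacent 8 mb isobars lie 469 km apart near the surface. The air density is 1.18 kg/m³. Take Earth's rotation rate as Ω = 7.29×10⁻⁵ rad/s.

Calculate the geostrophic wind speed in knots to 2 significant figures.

40 knots

Coriolis parameter at 29°N:
f = 2Ω sin φ = 2 × 7.29×10⁻⁵ × sin 29° = 7.07×10⁻⁵ s⁻¹
Pressure gradient: |∂P/∂n| = 800 Pa / 469000 m = 1.71×10⁻³ Pa/m
Geostrophic balance (pressure-gradient force = Coriolis force):
V_g = (1/(fρ)) |∂P/∂n| = 1.71×10⁻³ / (7.07×10⁻⁵ × 1.18) = 20.5 m/s
Converting: 20.5 m/s × 1.944 = 40 knots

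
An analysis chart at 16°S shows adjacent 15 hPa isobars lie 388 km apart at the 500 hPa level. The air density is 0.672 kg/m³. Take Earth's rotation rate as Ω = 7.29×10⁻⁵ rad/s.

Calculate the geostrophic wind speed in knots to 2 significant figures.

280 knots

Coriolis parameter at 16°S:
f = 2Ω sin φ = 2 × 7.29×10⁻⁵ × sin 16° = 4.02×10⁻⁵ s⁻¹
Pressure gradient: |∂P/∂n| = 1500 Pa / 388000 m = 3.87×10⁻³ Pa/m
Geostrophic balance (pressure-gradient force = Coriolis force):
V_g = (1/(fρ)) |∂P/∂n| = 3.87×10⁻³ / (4.02×10⁻⁵ × 0.672) = 143 m/s
Converting: 143 m/s × 1.944 = 280 knots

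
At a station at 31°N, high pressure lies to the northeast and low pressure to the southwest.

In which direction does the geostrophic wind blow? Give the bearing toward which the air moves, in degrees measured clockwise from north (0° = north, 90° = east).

The pressure-gradient force points toward the southwest (bearing 225°).
Geostrophic balance: in the Northern Hemisphere the Coriolis force deflects motion to the right, so the geostrophic wind blows 90° to the right of the pressure-gradient force (low pressure on the left).
Rotating 225° by 90° clockwise gives 315° — the wind blows toward the northwest.

315°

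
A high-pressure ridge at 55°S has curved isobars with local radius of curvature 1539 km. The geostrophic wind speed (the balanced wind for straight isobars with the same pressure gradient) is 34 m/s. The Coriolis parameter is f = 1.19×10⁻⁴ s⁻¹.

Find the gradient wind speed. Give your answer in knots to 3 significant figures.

87.7 knots

Around a high, pressure-gradient force acts outward with centrifugal, so Coriolis balances both:
fV = (1/ρ)|∂P/∂n| + V²/R  →  V² − fR·V + fR·V_g = 0
With fR = 1.19×10⁻⁴ × 1539×10³ m = 183 m/s:
V = [fR − √((fR)² − 4 fR V_g)]/2 = [183 − √(183² − 4×183×34)]/2 = 45.1 m/s
Supergeostrophic (V > V_g = 34 m/s), as expected around a high.
Converting: 45.1 m/s × 1.944 = 87.7 knots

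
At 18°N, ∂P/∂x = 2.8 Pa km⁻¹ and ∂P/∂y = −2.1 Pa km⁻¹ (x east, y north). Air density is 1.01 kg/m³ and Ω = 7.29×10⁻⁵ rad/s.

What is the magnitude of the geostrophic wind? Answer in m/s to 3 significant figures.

76.9 m/s

Coriolis parameter at 18°N:
f = 2Ω sin φ = 2 × 7.29×10⁻⁵ × sin 18° = 4.51×10⁻⁵ s⁻¹
Component geostrophic relations (x east, y north):
u_g = −(1/(fρ)) ∂P/∂y,  v_g = (1/(fρ)) ∂P/∂x
u_g = −(−2.1×10⁻³)/(4.51×10⁻⁵ × 1.01) = 46.1 m/s;  v_g = (2.8×10⁻³)/(4.51×10⁻⁵ × 1.01) = 61.5 m/s
|V_g| = √(u_g² + v_g²) = 76.9 m/s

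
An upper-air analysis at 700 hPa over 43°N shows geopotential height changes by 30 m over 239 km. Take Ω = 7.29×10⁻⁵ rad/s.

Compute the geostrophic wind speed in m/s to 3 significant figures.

Coriolis parameter at 43°N:
f = 2Ω sin φ = 2 × 7.29×10⁻⁵ × sin 43° = 9.94×10⁻⁵ s⁻¹
Height gradient: |∂Z/∂n| = 30 m / 239000 m = 1.26×10⁻⁴
On a pressure surface, geostrophic balance gives V_g = (g/f)|∂Z/∂n|:
V_g = 9.81 × 1.26×10⁻⁴ / 9.94×10⁻⁵ = 12.4 m/s

12.4 m/s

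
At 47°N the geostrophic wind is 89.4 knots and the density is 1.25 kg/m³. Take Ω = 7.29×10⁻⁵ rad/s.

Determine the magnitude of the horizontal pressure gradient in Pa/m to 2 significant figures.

6.1×10⁻³ Pa/m

Coriolis parameter at 47°N:
f = 2Ω sin φ = 2 × 7.29×10⁻⁵ × sin 47° = 1.07×10⁻⁴ s⁻¹
Wind speed in SI: 89.4 knots = 46.0 m/s
Geostrophic balance rearranged: |∂P/∂n| = f ρ V_g
|∂P/∂n| = 1.07×10⁻⁴ × 1.25 × 46.0 = 6.13×10⁻³ Pa/m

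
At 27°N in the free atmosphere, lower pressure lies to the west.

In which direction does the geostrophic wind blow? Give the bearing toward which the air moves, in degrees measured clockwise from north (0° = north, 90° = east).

The pressure-gradient force points toward the west (bearing 270°).
Geostrophic balance: in the Northern Hemisphere the Coriolis force deflects motion to the right, so the geostrophic wind blows 90° to the right of the pressure-gradient force (low pressure on the left).
Rotating 270° by 90° clockwise gives 000° — the wind blows toward the north.

000°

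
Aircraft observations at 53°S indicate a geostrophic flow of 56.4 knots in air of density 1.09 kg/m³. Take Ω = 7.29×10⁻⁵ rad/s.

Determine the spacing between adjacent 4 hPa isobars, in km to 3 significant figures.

109 km

Coriolis parameter at 53°S:
f = 2Ω sin φ = 2 × 7.29×10⁻⁵ × sin 53° = 1.16×10⁻⁴ s⁻¹
Wind speed in SI: 56.4 knots = 29.0 m/s
Geostrophic balance rearranged: |∂P/∂n| = f ρ V_g
|∂P/∂n| = 1.16×10⁻⁴ × 1.09 × 29.0 = 3.68×10⁻³ Pa/m
Isobar spacing: Δn = ΔP/|∂P/∂n| = 400 Pa / 3.68×10⁻³ Pa/m = 108620 m ≈ 109 km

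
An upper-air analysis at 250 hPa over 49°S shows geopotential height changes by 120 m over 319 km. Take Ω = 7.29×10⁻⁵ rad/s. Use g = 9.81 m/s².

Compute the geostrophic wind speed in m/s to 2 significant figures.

Coriolis parameter at 49°S:
f = 2Ω sin φ = 2 × 7.29×10⁻⁵ × sin 49° = 1.10×10⁻⁴ s⁻¹
Height gradient: |∂Z/∂n| = 120 m / 319000 m = 3.76×10⁻⁴
On a pressure surface, geostrophic balance gives V_g = (g/f)|∂Z/∂n|:
V_g = 9.81 × 3.76×10⁻⁴ / 1.10×10⁻⁴ = 33.5 m/s

34 m/s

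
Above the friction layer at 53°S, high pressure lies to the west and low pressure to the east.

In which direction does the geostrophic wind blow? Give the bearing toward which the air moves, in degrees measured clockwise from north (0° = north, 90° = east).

The pressure-gradient force points toward the east (bearing 090°).
Geostrophic balance: in the Southern Hemisphere the Coriolis force deflects motion to the left, so the geostrophic wind blows 90° to the left of the pressure-gradient force (low pressure on the right).
Rotating 090° by 90° counterclockwise gives 000° — the wind blows toward the north.

000°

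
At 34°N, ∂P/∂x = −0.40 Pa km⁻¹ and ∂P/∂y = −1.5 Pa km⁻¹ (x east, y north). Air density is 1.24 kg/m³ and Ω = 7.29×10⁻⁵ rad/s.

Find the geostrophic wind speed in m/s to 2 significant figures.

Coriolis parameter at 34°N:
f = 2Ω sin φ = 2 × 7.29×10⁻⁵ × sin 34° = 8.15×10⁻⁵ s⁻¹
Component geostrophic relations (x east, y north):
u_g = −(1/(fρ)) ∂P/∂y,  v_g = (1/(fρ)) ∂P/∂x
u_g = −(−1.5×10⁻³)/(8.15×10⁻⁵ × 1.24) = 14.8 m/s;  v_g = (−0.40×10⁻³)/(8.15×10⁻⁵ × 1.24) = −3.96 m/s
|V_g| = √(u_g² + v_g²) = 15.4 m/s

15 m/s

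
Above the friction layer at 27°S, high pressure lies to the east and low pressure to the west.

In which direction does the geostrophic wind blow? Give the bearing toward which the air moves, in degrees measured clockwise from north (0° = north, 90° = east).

The pressure-gradient force points toward the west (bearing 270°).
Geostrophic balance: in the Southern Hemisphere the Coriolis force deflects motion to the left, so the geostrophic wind blows 90° to the left of the pressure-gradient force (low pressure on the right).
Rotating 270° by 90° counterclockwise gives 180° — the wind blows toward the south.

180°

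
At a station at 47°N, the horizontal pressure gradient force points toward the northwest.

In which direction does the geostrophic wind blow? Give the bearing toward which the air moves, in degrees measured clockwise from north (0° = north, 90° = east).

045°

The pressure-gradient force points toward the northwest (bearing 315°).
Geostrophic balance: in the Northern Hemisphere the Coriolis force deflects motion to the right, so the geostrophic wind blows 90° to the right of the pressure-gradient force (low pressure on the left).
Rotating 315° by 90° clockwise gives 045° — the wind blows toward the northeast.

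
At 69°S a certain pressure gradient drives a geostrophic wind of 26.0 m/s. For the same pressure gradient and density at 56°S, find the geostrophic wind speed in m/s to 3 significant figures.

With the same pressure gradient and density, V_g ∝ 1/f ∝ 1/sin φ.
V₂ = V₁ · sin φ₁ / sin φ₂ = 26.0 × sin 69° / sin 56°
V₂ = 26.0 × 0.9336/0.8290 = 29.3 m/s

29.3 m/s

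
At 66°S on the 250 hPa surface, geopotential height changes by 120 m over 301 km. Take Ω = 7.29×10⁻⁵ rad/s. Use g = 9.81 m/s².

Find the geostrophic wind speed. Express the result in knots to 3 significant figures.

57.1 knots

Coriolis parameter at 66°S:
f = 2Ω sin φ = 2 × 7.29×10⁻⁵ × sin 66° = 1.33×10⁻⁴ s⁻¹
Height gradient: |∂Z/∂n| = 120 m / 301000 m = 3.99×10⁻⁴
On a pressure surface, geostrophic balance gives V_g = (g/f)|∂Z/∂n|:
V_g = 9.81 × 3.99×10⁻⁴ / 1.33×10⁻⁴ = 29.4 m/s
Converting: 29.4 m/s × 1.944 = 57.1 knots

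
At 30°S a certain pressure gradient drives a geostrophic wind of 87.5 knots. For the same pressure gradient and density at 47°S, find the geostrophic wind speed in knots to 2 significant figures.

With the same pressure gradient and density, V_g ∝ 1/f ∝ 1/sin φ.
V₂ = V₁ · sin φ₁ / sin φ₂ = 87.5 × sin 30° / sin 47°
V₂ = 87.5 × 0.5000/0.7314 = 60 knots

60 knots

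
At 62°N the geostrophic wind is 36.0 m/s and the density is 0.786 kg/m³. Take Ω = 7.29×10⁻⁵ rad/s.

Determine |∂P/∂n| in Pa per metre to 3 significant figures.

3.64×10⁻³ Pa/m

Coriolis parameter at 62°N:
f = 2Ω sin φ = 2 × 7.29×10⁻⁵ × sin 62° = 1.29×10⁻⁴ s⁻¹
Geostrophic balance rearranged: |∂P/∂n| = f ρ V_g
|∂P/∂n| = 1.29×10⁻⁴ × 0.786 × 36.0 = 3.64×10⁻³ Pa/m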